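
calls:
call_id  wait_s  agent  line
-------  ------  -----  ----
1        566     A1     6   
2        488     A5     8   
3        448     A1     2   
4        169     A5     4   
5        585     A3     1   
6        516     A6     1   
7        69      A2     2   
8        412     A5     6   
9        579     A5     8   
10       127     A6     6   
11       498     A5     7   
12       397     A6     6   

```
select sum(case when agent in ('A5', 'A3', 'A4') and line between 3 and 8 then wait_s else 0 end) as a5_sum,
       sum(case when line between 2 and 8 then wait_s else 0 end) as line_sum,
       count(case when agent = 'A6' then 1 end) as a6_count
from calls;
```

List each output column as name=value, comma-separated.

[a5_sum: agent in ('A5', 'A3', 'A4') and line between 3 and 8]
call_id=1: ✗
call_id=2: ✓ → 488
call_id=3: ✗
call_id=4: ✓ → 169
call_id=5: ✗
call_id=6: ✗
call_id=7: ✗
call_id=8: ✓ → 412
call_id=9: ✓ → 579
call_id=10: ✗
call_id=11: ✓ → 498
call_id=12: ✗
a5_sum = 488 + 169 + 412 + 579 + 498 = 2146
—
[line_sum: line between 2 and 8]
call_id=1: ✓ → 566
call_id=2: ✓ → 488
call_id=3: ✓ → 448
call_id=4: ✓ → 169
call_id=5: ✗
call_id=6: ✗
call_id=7: ✓ → 69
call_id=8: ✓ → 412
call_id=9: ✓ → 579
call_id=10: ✓ → 127
call_id=11: ✓ → 498
call_id=12: ✓ → 397
line_sum = 566 + 488 + 448 + 169 + 69 + 412 + 579 + 127 + 498 + 397 = 3753
—
[a6_count: agent = 'A6']
call_id=1: ✗
call_id=2: ✗
call_id=3: ✗
call_id=4: ✗
call_id=5: ✗
call_id=6: ✓ → 1
call_id=7: ✗
call_id=8: ✗
call_id=9: ✗
call_id=10: ✓ → 1
call_id=11: ✗
call_id=12: ✓ → 1
a6_count = COUNT(1, 1, 1) = 3

a5_sum=2146, line_sum=3753, a6_count=3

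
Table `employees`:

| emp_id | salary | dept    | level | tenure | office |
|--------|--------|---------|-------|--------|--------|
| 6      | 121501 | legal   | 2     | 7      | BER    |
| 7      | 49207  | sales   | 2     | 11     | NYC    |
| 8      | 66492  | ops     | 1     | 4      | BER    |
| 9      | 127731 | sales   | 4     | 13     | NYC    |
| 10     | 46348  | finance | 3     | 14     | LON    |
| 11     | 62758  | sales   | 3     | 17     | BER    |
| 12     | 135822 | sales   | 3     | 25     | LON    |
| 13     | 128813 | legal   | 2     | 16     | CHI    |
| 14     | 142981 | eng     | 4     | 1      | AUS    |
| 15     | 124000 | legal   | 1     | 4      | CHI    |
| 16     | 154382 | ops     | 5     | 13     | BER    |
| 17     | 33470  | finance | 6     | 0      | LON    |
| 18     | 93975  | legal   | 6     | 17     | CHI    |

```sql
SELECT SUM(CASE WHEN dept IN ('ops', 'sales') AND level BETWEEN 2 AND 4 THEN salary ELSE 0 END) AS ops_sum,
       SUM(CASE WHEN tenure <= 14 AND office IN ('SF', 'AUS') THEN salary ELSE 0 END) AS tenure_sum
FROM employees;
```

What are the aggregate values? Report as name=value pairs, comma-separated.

[ops_sum: dept IN ('ops', 'sales') AND level BETWEEN 2 AND 4]
emp_id=6: ✗
emp_id=7: ✓ → 49207
emp_id=8: ✗
emp_id=9: ✓ → 127731
emp_id=10: ✗
emp_id=11: ✓ → 62758
emp_id=12: ✓ → 135822
emp_id=13: ✗
emp_id=14: ✗
emp_id=15: ✗
emp_id=16: ✗
emp_id=17: ✗
emp_id=18: ✗
ops_sum = 49207 + 127731 + 62758 + 135822 = 375518
—
[tenure_sum: tenure <= 14 AND office IN ('SF', 'AUS')]
emp_id=6: ✗
emp_id=7: ✗
emp_id=8: ✗
emp_id=9: ✗
emp_id=10: ✗
emp_id=11: ✗
emp_id=12: ✗
emp_id=13: ✗
emp_id=14: ✓ → 142981
emp_id=15: ✗
emp_id=16: ✗
emp_id=17: ✗
emp_id=18: ✗
tenure_sum = 142981

ops_sum=375518, tenure_sum=142981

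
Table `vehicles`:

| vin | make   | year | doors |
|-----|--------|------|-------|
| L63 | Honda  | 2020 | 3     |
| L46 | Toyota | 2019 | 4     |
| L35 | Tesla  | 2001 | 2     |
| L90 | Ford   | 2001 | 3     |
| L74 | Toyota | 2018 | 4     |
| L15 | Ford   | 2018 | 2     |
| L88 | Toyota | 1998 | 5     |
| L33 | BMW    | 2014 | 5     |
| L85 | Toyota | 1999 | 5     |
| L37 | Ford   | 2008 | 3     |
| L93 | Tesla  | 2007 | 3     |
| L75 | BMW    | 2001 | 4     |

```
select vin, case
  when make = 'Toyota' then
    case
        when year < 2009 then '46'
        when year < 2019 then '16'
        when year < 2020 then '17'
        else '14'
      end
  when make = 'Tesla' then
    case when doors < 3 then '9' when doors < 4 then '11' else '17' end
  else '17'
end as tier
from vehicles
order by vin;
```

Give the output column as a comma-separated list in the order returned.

17, 17, 9, 17, 17, 17, 16, 17, 46, 46, 17, 11

vin=L15: make='Ford' → outer ELSE → 17
vin=L33: make='BMW' → outer ELSE → 17
vin=L35: make='Tesla' → inner[doors < 3] → 9
vin=L37: make='Ford' → outer ELSE → 17
vin=L46: make='Toyota' → inner[year < 2020] → 17
vin=L63: make='Honda' → outer ELSE → 17
vin=L74: make='Toyota' → inner[year < 2019] → 16
vin=L75: make='BMW' → outer ELSE → 17
vin=L85: make='Toyota' → inner[year < 2009] → 46
vin=L88: make='Toyota' → inner[year < 2009] → 46
vin=L90: make='Ford' → outer ELSE → 17
vin=L93: make='Tesla' → inner[doors < 4] → 11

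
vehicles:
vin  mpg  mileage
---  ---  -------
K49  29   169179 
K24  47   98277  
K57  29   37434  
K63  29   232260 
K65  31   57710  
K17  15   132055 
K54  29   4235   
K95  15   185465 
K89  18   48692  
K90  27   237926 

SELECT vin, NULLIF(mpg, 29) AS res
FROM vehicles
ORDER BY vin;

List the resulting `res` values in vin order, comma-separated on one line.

vin=K17: mpg=15 vs 29: differ → 15
vin=K24: mpg=47 vs 29: differ → 47
vin=K49: mpg=29 vs 29: equal → NULL
vin=K54: mpg=29 vs 29: equal → NULL
vin=K57: mpg=29 vs 29: equal → NULL
vin=K63: mpg=29 vs 29: equal → NULL
vin=K65: mpg=31 vs 29: differ → 31
vin=K89: mpg=18 vs 29: differ → 18
vin=K90: mpg=27 vs 29: differ → 27
vin=K95: mpg=15 vs 29: differ → 15

15, 47, NULL, NULL, NULL, NULL, 31, 18, 27, 15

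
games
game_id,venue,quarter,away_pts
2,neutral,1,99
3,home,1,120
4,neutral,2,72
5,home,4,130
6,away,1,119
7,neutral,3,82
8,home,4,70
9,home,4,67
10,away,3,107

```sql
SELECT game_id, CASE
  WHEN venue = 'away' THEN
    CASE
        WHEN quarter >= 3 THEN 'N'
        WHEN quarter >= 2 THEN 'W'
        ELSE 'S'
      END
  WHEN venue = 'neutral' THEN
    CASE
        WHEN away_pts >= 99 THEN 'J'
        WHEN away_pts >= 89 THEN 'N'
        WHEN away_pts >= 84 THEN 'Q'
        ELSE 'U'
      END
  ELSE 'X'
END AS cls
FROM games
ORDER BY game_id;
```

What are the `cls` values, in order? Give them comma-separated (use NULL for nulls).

game_id=2: venue='neutral' → inner[away_pts >= 99] → J
game_id=3: venue='home' → outer ELSE → X
game_id=4: venue='neutral' → inner[ELSE] → U
game_id=5: venue='home' → outer ELSE → X
game_id=6: venue='away' → inner[ELSE] → S
game_id=7: venue='neutral' → inner[ELSE] → U
game_id=8: venue='home' → outer ELSE → X
game_id=9: venue='home' → outer ELSE → X
game_id=10: venue='away' → inner[quarter >= 3] → N

J, X, U, X, S, U, X, X, N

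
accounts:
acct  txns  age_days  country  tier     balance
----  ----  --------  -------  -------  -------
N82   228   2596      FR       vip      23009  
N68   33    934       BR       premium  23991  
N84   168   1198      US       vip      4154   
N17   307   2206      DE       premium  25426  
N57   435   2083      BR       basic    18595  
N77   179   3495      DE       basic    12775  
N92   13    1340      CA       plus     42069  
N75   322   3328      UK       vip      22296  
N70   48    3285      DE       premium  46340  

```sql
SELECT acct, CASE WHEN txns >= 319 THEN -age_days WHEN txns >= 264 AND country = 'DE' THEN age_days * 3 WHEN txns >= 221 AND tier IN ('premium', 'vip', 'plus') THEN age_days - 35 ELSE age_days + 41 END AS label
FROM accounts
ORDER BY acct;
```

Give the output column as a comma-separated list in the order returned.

6618, -2083, 975, 3326, -3328, 3536, 2561, 1239, 1381

acct=N17: txns >= 264 AND country = 'DE' → 6618
acct=N57: txns >= 319 → -2083
acct=N68: ELSE → 975
acct=N70: ELSE → 3326
acct=N75: txns >= 319 → -3328
acct=N77: ELSE → 3536
acct=N82: txns >= 221 AND tier IN ('premium', 'vip', 'plus') → 2561
acct=N84: ELSE → 1239
acct=N92: ELSE → 1381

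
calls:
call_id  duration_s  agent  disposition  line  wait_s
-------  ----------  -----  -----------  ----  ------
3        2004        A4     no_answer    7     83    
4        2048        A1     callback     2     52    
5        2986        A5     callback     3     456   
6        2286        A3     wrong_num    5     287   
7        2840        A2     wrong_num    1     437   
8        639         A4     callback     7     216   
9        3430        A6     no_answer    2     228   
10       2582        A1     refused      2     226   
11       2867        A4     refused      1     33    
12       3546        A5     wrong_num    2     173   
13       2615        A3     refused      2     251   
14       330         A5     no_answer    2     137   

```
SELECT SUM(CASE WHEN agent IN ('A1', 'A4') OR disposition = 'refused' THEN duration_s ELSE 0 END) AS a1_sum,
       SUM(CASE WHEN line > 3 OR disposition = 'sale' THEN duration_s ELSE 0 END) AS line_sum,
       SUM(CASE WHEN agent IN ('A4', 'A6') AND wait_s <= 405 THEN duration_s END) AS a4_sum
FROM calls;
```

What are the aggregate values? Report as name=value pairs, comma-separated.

a1_sum=12755, line_sum=4929, a4_sum=8940

[a1_sum: agent IN ('A1', 'A4') OR disposition = 'refused']
call_id=3: ✓ → 2004
call_id=4: ✓ → 2048
call_id=5: ✗
call_id=6: ✗
call_id=7: ✗
call_id=8: ✓ → 639
call_id=9: ✗
call_id=10: ✓ → 2582
call_id=11: ✓ → 2867
call_id=12: ✗
call_id=13: ✓ → 2615
call_id=14: ✗
a1_sum = 2004 + 2048 + 639 + 2582 + 2867 + 2615 = 12755
—
[line_sum: line > 3 OR disposition = 'sale']
call_id=3: ✓ → 2004
call_id=4: ✗
call_id=5: ✗
call_id=6: ✓ → 2286
call_id=7: ✗
call_id=8: ✓ → 639
call_id=9: ✗
call_id=10: ✗
call_id=11: ✗
call_id=12: ✗
call_id=13: ✗
call_id=14: ✗
line_sum = 2004 + 2286 + 639 = 4929
—
[a4_sum: agent IN ('A4', 'A6') AND wait_s <= 405]
call_id=3: ✓ → 2004
call_id=4: ✗
call_id=5: ✗
call_id=6: ✗
call_id=7: ✗
call_id=8: ✓ → 639
call_id=9: ✓ → 3430
call_id=10: ✗
call_id=11: ✓ → 2867
call_id=12: ✗
call_id=13: ✗
call_id=14: ✗
a4_sum = 2004 + 639 + 3430 + 2867 = 8940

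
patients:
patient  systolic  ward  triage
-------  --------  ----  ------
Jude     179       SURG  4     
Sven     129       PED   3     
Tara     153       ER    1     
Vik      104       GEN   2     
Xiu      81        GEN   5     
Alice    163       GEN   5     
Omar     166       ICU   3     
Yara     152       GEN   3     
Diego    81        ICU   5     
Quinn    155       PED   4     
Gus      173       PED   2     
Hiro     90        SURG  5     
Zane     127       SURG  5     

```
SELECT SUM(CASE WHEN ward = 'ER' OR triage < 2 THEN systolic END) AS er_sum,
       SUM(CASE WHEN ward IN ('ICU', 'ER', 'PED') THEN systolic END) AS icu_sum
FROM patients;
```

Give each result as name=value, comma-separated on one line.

er_sum=153, icu_sum=857

[er_sum: ward = 'ER' OR triage < 2]
patient=Jude: ✗
patient=Sven: ✗
patient=Tara: ✓ → 153
patient=Vik: ✗
patient=Xiu: ✗
patient=Alice: ✗
patient=Omar: ✗
patient=Yara: ✗
patient=Diego: ✗
patient=Quinn: ✗
patient=Gus: ✗
patient=Hiro: ✗
patient=Zane: ✗
er_sum = 153
—
[icu_sum: ward IN ('ICU', 'ER', 'PED')]
patient=Jude: ✗
patient=Sven: ✓ → 129
patient=Tara: ✓ → 153
patient=Vik: ✗
patient=Xiu: ✗
patient=Alice: ✗
patient=Omar: ✓ → 166
patient=Yara: ✗
patient=Diego: ✓ → 81
patient=Quinn: ✓ → 155
patient=Gus: ✓ → 173
patient=Hiro: ✗
patient=Zane: ✗
icu_sum = 129 + 153 + 166 + 81 + 155 + 173 = 857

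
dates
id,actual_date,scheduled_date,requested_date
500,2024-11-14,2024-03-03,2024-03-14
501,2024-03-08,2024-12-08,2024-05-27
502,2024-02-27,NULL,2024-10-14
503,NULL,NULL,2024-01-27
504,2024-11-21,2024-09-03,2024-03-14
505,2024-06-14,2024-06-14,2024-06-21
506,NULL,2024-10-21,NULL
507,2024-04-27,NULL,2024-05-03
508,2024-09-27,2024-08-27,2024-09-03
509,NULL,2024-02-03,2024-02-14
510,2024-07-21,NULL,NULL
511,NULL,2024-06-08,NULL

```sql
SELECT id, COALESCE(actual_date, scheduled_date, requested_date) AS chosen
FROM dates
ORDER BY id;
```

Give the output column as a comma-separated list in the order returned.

2024-11-14, 2024-03-08, 2024-02-27, 2024-01-27, 2024-11-21, 2024-06-14, 2024-10-21, 2024-04-27, 2024-09-27, 2024-02-03, 2024-07-21, 2024-06-08

id=500: actual_date=2024-11-14 → 2024-11-14
id=501: actual_date=2024-03-08 → 2024-03-08
id=502: actual_date=2024-02-27 → 2024-02-27
id=503: actual_date=NULL, scheduled_date=NULL, requested_date=2024-01-27 → 2024-01-27
id=504: actual_date=2024-11-21 → 2024-11-21
id=505: actual_date=2024-06-14 → 2024-06-14
id=506: actual_date=NULL, scheduled_date=2024-10-21 → 2024-10-21
id=507: actual_date=2024-04-27 → 2024-04-27
id=508: actual_date=2024-09-27 → 2024-09-27
id=509: actual_date=NULL, scheduled_date=2024-02-03 → 2024-02-03
id=510: actual_date=2024-07-21 → 2024-07-21
id=511: actual_date=NULL, scheduled_date=2024-06-08 → 2024-06-08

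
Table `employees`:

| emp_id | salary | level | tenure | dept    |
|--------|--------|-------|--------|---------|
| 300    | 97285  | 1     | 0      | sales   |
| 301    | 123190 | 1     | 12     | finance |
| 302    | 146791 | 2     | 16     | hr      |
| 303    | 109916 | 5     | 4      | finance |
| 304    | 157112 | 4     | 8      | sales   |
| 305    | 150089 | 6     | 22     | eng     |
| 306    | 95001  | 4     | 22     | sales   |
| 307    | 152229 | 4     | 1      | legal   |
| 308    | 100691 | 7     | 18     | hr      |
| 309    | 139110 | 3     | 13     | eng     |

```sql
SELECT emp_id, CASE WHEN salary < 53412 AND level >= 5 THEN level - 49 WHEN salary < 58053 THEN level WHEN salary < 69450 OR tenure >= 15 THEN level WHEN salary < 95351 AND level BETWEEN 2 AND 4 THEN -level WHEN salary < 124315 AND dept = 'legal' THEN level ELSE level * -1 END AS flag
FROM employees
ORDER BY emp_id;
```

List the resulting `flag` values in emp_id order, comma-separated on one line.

-1, -1, 2, -5, -4, 6, 4, -4, 7, -3

emp_id=300: ELSE → -1
emp_id=301: ELSE → -1
emp_id=302: salary < 69450 OR tenure >= 15 → 2
emp_id=303: ELSE → -5
emp_id=304: ELSE → -4
emp_id=305: salary < 69450 OR tenure >= 15 → 6
emp_id=306: salary < 69450 OR tenure >= 15 → 4
emp_id=307: ELSE → -4
emp_id=308: salary < 69450 OR tenure >= 15 → 7
emp_id=309: ELSE → -3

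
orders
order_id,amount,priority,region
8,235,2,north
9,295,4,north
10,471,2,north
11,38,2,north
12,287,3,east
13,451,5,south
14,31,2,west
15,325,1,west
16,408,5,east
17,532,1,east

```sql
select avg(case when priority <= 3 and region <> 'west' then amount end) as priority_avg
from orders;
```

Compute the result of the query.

order_id=8: ✓ → 235
order_id=9: ✗
order_id=10: ✓ → 471
order_id=11: ✓ → 38
order_id=12: ✓ → 287
order_id=13: ✗
order_id=14: ✗
order_id=15: ✗
order_id=16: ✗
order_id=17: ✓ → 532
priority_avg = (235 + 471 + 38 + 287 + 532) / 5 = 312.6

312.6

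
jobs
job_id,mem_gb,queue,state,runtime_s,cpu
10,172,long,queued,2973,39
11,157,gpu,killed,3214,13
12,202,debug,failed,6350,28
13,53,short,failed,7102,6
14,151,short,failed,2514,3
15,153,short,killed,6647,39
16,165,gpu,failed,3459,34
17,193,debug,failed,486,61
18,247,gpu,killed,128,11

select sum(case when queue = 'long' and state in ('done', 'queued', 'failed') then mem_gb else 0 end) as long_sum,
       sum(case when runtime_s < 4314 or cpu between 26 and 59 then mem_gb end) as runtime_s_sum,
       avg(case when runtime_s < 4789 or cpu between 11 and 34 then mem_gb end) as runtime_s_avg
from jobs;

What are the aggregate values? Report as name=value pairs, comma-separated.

[long_sum: queue = 'long' and state in ('done', 'queued', 'failed')]
job_id=10: ✓ → 172
job_id=11: ✗
job_id=12: ✗
job_id=13: ✗
job_id=14: ✗
job_id=15: ✗
job_id=16: ✗
job_id=17: ✗
job_id=18: ✗
long_sum = 172
—
[runtime_s_sum: runtime_s < 4314 or cpu between 26 and 59]
job_id=10: ✓ → 172
job_id=11: ✓ → 157
job_id=12: ✓ → 202
job_id=13: ✗
job_id=14: ✓ → 151
job_id=15: ✓ → 153
job_id=16: ✓ → 165
job_id=17: ✓ → 193
job_id=18: ✓ → 247
runtime_s_sum = 172 + 157 + 202 + 151 + 153 + 165 + 193 + 247 = 1440
—
[runtime_s_avg: runtime_s < 4789 or cpu between 11 and 34]
job_id=10: ✓ → 172
job_id=11: ✓ → 157
job_id=12: ✓ → 202
job_id=13: ✗
job_id=14: ✓ → 151
job_id=15: ✗
job_id=16: ✓ → 165
job_id=17: ✓ → 193
job_id=18: ✓ → 247
runtime_s_avg = (172 + 157 + 202 + 151 + 165 + 193 + 247) / 7 = 183.8571428571

long_sum=172, runtime_s_sum=1440, runtime_s_avg=183.8571428571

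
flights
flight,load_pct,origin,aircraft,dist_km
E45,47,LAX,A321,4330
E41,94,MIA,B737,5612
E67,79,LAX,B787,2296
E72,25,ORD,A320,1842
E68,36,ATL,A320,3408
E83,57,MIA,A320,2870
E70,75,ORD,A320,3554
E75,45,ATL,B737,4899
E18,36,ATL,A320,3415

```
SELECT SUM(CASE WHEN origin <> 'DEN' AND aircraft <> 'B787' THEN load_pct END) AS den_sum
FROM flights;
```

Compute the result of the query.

415

flight=E45: ✓ → 47
flight=E41: ✓ → 94
flight=E67: ✗
flight=E72: ✓ → 25
flight=E68: ✓ → 36
flight=E83: ✓ → 57
flight=E70: ✓ → 75
flight=E75: ✓ → 45
flight=E18: ✓ → 36
den_sum = 47 + 94 + 25 + 36 + 57 + 75 + 45 + 36 = 415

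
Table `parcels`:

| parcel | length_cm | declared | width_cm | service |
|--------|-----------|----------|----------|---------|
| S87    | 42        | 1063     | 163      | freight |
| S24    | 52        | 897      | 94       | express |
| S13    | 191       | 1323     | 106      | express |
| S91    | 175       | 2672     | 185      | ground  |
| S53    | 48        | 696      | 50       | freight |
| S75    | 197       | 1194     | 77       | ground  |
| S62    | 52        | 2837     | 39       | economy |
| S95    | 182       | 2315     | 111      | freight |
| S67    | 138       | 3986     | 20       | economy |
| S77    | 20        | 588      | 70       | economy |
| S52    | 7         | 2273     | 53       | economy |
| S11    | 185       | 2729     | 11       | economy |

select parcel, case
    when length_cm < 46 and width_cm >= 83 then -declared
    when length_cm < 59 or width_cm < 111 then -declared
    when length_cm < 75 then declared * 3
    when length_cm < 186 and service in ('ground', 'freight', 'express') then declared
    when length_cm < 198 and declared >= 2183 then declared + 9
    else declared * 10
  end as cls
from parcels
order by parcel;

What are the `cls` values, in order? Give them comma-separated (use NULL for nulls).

-2729, -1323, -897, -2273, -696, -2837, -3986, -1194, -588, -1063, 2672, 2315

parcel=S11: length_cm < 59 or width_cm < 111 → -2729
parcel=S13: length_cm < 59 or width_cm < 111 → -1323
parcel=S24: length_cm < 59 or width_cm < 111 → -897
parcel=S52: length_cm < 59 or width_cm < 111 → -2273
parcel=S53: length_cm < 59 or width_cm < 111 → -696
parcel=S62: length_cm < 59 or width_cm < 111 → -2837
parcel=S67: length_cm < 59 or width_cm < 111 → -3986
parcel=S75: length_cm < 59 or width_cm < 111 → -1194
parcel=S77: length_cm < 59 or width_cm < 111 → -588
parcel=S87: length_cm < 46 and width_cm >= 83 → -1063
parcel=S91: length_cm < 186 and service in ('ground', 'freight', 'express') → 2672
parcel=S95: length_cm < 186 and service in ('ground', 'freight', 'express') → 2315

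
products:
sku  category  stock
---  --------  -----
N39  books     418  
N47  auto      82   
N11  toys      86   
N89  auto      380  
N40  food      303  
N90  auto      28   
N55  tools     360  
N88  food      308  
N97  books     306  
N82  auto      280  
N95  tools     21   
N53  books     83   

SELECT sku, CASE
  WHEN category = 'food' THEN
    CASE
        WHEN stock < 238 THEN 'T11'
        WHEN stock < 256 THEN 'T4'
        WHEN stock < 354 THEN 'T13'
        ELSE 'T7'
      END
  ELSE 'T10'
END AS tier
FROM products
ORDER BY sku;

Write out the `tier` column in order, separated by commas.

sku=N11: category='toys' → outer ELSE → T10
sku=N39: category='books' → outer ELSE → T10
sku=N40: category='food' → inner[stock < 354] → T13
sku=N47: category='auto' → outer ELSE → T10
sku=N53: category='books' → outer ELSE → T10
sku=N55: category='tools' → outer ELSE → T10
sku=N82: category='auto' → outer ELSE → T10
sku=N88: category='food' → inner[stock < 354] → T13
sku=N89: category='auto' → outer ELSE → T10
sku=N90: category='auto' → outer ELSE → T10
sku=N95: category='tools' → outer ELSE → T10
sku=N97: category='books' → outer ELSE → T10

T10, T10, T13, T10, T10, T10, T10, T13, T10, T10, T10, T10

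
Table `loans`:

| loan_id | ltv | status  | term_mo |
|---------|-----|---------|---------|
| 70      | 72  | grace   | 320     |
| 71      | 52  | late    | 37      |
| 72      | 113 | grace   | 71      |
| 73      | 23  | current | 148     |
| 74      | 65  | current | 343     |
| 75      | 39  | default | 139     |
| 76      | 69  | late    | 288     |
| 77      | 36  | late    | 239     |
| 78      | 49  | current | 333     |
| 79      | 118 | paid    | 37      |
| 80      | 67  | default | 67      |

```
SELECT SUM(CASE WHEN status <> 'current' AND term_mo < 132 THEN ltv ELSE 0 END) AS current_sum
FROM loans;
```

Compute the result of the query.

350

loan_id=70: ✗
loan_id=71: ✓ → 52
loan_id=72: ✓ → 113
loan_id=73: ✗
loan_id=74: ✗
loan_id=75: ✗
loan_id=76: ✗
loan_id=77: ✗
loan_id=78: ✗
loan_id=79: ✓ → 118
loan_id=80: ✓ → 67
current_sum = 52 + 113 + 118 + 67 = 350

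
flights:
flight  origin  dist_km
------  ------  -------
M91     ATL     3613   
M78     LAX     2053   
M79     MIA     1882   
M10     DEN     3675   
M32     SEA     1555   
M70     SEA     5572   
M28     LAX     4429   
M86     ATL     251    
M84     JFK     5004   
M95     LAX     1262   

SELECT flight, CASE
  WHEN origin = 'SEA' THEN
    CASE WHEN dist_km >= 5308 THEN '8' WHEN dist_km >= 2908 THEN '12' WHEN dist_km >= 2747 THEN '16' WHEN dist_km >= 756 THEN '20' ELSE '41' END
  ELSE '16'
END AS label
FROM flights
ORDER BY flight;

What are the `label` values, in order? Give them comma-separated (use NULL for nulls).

16, 16, 20, 8, 16, 16, 16, 16, 16, 16

flight=M10: origin='DEN' → outer ELSE → 16
flight=M28: origin='LAX' → outer ELSE → 16
flight=M32: origin='SEA' → inner[dist_km >= 756] → 20
flight=M70: origin='SEA' → inner[dist_km >= 5308] → 8
flight=M78: origin='LAX' → outer ELSE → 16
flight=M79: origin='MIA' → outer ELSE → 16
flight=M84: origin='JFK' → outer ELSE → 16
flight=M86: origin='ATL' → outer ELSE → 16
flight=M91: origin='ATL' → outer ELSE → 16
flight=M95: origin='LAX' → outer ELSE → 16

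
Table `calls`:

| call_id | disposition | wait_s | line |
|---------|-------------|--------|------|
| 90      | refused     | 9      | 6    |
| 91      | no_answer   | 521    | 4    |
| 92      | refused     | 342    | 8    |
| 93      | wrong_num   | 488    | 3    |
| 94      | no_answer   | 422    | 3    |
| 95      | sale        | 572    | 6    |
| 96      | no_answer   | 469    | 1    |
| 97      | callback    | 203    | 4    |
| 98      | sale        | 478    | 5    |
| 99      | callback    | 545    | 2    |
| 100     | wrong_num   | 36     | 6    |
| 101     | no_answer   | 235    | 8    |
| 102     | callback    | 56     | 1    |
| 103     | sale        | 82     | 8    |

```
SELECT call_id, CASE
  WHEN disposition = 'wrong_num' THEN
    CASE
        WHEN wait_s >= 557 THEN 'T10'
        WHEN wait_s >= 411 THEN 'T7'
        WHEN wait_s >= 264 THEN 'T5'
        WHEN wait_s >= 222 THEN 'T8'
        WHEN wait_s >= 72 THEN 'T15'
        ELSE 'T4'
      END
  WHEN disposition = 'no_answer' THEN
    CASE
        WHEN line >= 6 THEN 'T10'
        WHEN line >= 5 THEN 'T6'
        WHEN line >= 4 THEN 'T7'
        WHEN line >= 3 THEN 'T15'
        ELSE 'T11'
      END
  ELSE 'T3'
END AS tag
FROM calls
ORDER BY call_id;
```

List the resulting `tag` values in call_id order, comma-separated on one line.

call_id=90: disposition='refused' → outer ELSE → T3
call_id=91: disposition='no_answer' → inner[line >= 4] → T7
call_id=92: disposition='refused' → outer ELSE → T3
call_id=93: disposition='wrong_num' → inner[wait_s >= 411] → T7
call_id=94: disposition='no_answer' → inner[line >= 3] → T15
call_id=95: disposition='sale' → outer ELSE → T3
call_id=96: disposition='no_answer' → inner[ELSE] → T11
call_id=97: disposition='callback' → outer ELSE → T3
call_id=98: disposition='sale' → outer ELSE → T3
call_id=99: disposition='callback' → outer ELSE → T3
call_id=100: disposition='wrong_num' → inner[ELSE] → T4
call_id=101: disposition='no_answer' → inner[line >= 6] → T10
call_id=102: disposition='callback' → outer ELSE → T3
call_id=103: disposition='sale' → outer ELSE → T3

T3, T7, T3, T7, T15, T3, T11, T3, T3, T3, T4, T10, T3, T3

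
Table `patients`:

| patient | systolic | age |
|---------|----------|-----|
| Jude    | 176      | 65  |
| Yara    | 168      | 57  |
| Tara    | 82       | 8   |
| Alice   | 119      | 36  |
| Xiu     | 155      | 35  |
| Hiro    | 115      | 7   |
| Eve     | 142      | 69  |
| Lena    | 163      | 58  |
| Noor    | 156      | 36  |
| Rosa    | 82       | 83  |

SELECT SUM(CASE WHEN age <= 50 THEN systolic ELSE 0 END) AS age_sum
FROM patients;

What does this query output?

patient=Jude: ✗
patient=Yara: ✗
patient=Tara: ✓ → 82
patient=Alice: ✓ → 119
patient=Xiu: ✓ → 155
patient=Hiro: ✓ → 115
patient=Eve: ✗
patient=Lena: ✗
patient=Noor: ✓ → 156
patient=Rosa: ✗
age_sum = 82 + 119 + 155 + 115 + 156 = 627

627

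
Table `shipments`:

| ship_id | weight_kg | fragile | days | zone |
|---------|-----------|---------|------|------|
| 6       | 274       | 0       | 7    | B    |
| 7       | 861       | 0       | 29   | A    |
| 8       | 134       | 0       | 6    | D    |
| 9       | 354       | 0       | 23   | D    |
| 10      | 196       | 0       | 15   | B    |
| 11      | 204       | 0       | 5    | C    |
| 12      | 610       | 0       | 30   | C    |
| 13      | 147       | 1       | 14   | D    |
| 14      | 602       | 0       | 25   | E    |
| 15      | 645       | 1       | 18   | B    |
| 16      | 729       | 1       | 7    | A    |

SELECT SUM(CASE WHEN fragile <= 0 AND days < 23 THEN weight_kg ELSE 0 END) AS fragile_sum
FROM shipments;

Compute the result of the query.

808

ship_id=6: ✓ → 274
ship_id=7: ✗
ship_id=8: ✓ → 134
ship_id=9: ✗
ship_id=10: ✓ → 196
ship_id=11: ✓ → 204
ship_id=12: ✗
ship_id=13: ✗
ship_id=14: ✗
ship_id=15: ✗
ship_id=16: ✗
fragile_sum = 274 + 134 + 196 + 204 = 808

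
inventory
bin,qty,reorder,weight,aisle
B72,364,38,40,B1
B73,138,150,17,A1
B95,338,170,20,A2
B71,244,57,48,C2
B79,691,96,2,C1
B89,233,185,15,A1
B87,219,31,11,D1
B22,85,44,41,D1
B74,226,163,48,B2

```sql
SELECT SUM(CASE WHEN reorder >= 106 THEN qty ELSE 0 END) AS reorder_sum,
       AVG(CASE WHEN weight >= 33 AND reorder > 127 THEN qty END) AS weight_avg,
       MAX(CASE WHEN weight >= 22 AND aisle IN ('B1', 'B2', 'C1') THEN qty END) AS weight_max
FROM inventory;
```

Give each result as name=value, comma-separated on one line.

reorder_sum=935, weight_avg=226, weight_max=364

[reorder_sum: reorder >= 106]
bin=B72: ✗
bin=B73: ✓ → 138
bin=B95: ✓ → 338
bin=B71: ✗
bin=B79: ✗
bin=B89: ✓ → 233
bin=B87: ✗
bin=B22: ✗
bin=B74: ✓ → 226
reorder_sum = 138 + 338 + 233 + 226 = 935
—
[weight_avg: weight >= 33 AND reorder > 127]
bin=B72: ✗
bin=B73: ✗
bin=B95: ✗
bin=B71: ✗
bin=B79: ✗
bin=B89: ✗
bin=B87: ✗
bin=B22: ✗
bin=B74: ✓ → 226
weight_avg = 226
—
[weight_max: weight >= 22 AND aisle IN ('B1', 'B2', 'C1')]
bin=B72: ✓ → 364
bin=B73: ✗
bin=B95: ✗
bin=B71: ✗
bin=B79: ✗
bin=B89: ✗
bin=B87: ✗
bin=B22: ✗
bin=B74: ✓ → 226
weight_max = MAX(364, 226) = 364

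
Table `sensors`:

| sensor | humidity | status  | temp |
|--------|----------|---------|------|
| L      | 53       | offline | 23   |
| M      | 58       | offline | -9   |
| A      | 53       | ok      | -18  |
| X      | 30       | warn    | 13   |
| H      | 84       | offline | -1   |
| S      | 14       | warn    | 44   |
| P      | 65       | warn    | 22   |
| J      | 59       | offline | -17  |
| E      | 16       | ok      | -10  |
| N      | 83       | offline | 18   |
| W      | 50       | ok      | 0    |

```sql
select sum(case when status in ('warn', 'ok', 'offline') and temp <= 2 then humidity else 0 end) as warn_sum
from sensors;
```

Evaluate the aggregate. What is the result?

sensor=L: ✗
sensor=M: ✓ → 58
sensor=A: ✓ → 53
sensor=X: ✗
sensor=H: ✓ → 84
sensor=S: ✗
sensor=P: ✗
sensor=J: ✓ → 59
sensor=E: ✓ → 16
sensor=N: ✗
sensor=W: ✓ → 50
warn_sum = 58 + 53 + 84 + 59 + 16 + 50 = 320

320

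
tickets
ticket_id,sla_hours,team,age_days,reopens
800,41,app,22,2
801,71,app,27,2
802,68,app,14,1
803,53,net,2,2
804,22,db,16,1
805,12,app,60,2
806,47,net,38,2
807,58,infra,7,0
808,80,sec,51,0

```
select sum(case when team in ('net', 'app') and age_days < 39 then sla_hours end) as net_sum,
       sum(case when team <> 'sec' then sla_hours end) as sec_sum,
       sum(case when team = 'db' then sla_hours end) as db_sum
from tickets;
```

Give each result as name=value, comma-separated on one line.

net_sum=280, sec_sum=372, db_sum=22

[net_sum: team in ('net', 'app') and age_days < 39]
ticket_id=800: ✓ → 41
ticket_id=801: ✓ → 71
ticket_id=802: ✓ → 68
ticket_id=803: ✓ → 53
ticket_id=804: ✗
ticket_id=805: ✗
ticket_id=806: ✓ → 47
ticket_id=807: ✗
ticket_id=808: ✗
net_sum = 41 + 71 + 68 + 53 + 47 = 280
—
[sec_sum: team <> 'sec']
ticket_id=800: ✓ → 41
ticket_id=801: ✓ → 71
ticket_id=802: ✓ → 68
ticket_id=803: ✓ → 53
ticket_id=804: ✓ → 22
ticket_id=805: ✓ → 12
ticket_id=806: ✓ → 47
ticket_id=807: ✓ → 58
ticket_id=808: ✗
sec_sum = 41 + 71 + 68 + 53 + 22 + 12 + 47 + 58 = 372
—
[db_sum: team = 'db']
ticket_id=800: ✗
ticket_id=801: ✗
ticket_id=802: ✗
ticket_id=803: ✗
ticket_id=804: ✓ → 22
ticket_id=805: ✗
ticket_id=806: ✗
ticket_id=807: ✗
ticket_id=808: ✗
db_sum = 22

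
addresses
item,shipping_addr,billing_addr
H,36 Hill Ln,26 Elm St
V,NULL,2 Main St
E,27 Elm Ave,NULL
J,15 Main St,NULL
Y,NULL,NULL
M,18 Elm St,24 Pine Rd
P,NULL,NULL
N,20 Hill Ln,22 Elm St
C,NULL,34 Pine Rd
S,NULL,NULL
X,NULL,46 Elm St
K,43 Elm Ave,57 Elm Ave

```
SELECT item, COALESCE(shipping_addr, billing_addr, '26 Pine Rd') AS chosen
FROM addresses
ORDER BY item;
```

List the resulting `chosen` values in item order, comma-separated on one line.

34 Pine Rd, 27 Elm Ave, 36 Hill Ln, 15 Main St, 43 Elm Ave, 18 Elm St, 20 Hill Ln, 26 Pine Rd, 26 Pine Rd, 2 Main St, 46 Elm St, 26 Pine Rd

item=C: shipping_addr=NULL, billing_addr=34 Pine Rd → 34 Pine Rd
item=E: shipping_addr=27 Elm Ave → 27 Elm Ave
item=H: shipping_addr=36 Hill Ln → 36 Hill Ln
item=J: shipping_addr=15 Main St → 15 Main St
item=K: shipping_addr=43 Elm Ave → 43 Elm Ave
item=M: shipping_addr=18 Elm St → 18 Elm St
item=N: shipping_addr=20 Hill Ln → 20 Hill Ln
item=P: shipping_addr=NULL, billing_addr=NULL, → literal 26 Pine Rd → 26 Pine Rd
item=S: shipping_addr=NULL, billing_addr=NULL, → literal 26 Pine Rd → 26 Pine Rd
item=V: shipping_addr=NULL, billing_addr=2 Main St → 2 Main St
item=X: shipping_addr=NULL, billing_addr=46 Elm St → 46 Elm St
item=Y: shipping_addr=NULL, billing_addr=NULL, → literal 26 Pine Rd → 26 Pine Rd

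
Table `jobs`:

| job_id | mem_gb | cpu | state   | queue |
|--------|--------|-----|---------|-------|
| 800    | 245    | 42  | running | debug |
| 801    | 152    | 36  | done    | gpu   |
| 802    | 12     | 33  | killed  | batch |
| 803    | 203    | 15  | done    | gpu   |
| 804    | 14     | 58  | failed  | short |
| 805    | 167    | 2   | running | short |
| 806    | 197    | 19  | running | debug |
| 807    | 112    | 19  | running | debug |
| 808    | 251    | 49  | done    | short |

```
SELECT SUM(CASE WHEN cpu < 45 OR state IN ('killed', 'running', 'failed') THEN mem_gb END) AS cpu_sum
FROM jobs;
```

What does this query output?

1102

job_id=800: ✓ → 245
job_id=801: ✓ → 152
job_id=802: ✓ → 12
job_id=803: ✓ → 203
job_id=804: ✓ → 14
job_id=805: ✓ → 167
job_id=806: ✓ → 197
job_id=807: ✓ → 112
job_id=808: ✗
cpu_sum = 245 + 152 + 12 + 203 + 14 + 167 + 197 + 112 = 1102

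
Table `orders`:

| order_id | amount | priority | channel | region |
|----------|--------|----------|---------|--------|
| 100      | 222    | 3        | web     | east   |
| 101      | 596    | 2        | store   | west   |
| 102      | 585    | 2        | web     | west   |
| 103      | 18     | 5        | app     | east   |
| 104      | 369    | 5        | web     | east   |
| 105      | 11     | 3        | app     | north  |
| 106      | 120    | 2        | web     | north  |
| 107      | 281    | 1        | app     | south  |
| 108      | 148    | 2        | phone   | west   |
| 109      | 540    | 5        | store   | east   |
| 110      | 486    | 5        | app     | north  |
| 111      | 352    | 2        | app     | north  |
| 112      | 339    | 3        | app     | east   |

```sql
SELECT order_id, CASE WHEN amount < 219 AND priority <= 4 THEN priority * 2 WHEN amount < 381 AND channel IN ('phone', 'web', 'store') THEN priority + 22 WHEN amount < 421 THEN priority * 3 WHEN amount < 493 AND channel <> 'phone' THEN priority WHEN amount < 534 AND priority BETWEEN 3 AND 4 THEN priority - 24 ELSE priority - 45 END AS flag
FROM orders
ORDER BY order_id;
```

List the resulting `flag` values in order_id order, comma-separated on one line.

order_id=100: amount < 381 AND channel IN ('phone', 'web', 'store') → 25
order_id=101: ELSE → -43
order_id=102: ELSE → -43
order_id=103: amount < 421 → 15
order_id=104: amount < 381 AND channel IN ('phone', 'web', 'store') → 27
order_id=105: amount < 219 AND priority <= 4 → 6
order_id=106: amount < 219 AND priority <= 4 → 4
order_id=107: amount < 421 → 3
order_id=108: amount < 219 AND priority <= 4 → 4
order_id=109: ELSE → -40
order_id=110: amount < 493 AND channel <> 'phone' → 5
order_id=111: amount < 421 → 6
order_id=112: amount < 421 → 9

25, -43, -43, 15, 27, 6, 4, 3, 4, -40, 5, 6, 9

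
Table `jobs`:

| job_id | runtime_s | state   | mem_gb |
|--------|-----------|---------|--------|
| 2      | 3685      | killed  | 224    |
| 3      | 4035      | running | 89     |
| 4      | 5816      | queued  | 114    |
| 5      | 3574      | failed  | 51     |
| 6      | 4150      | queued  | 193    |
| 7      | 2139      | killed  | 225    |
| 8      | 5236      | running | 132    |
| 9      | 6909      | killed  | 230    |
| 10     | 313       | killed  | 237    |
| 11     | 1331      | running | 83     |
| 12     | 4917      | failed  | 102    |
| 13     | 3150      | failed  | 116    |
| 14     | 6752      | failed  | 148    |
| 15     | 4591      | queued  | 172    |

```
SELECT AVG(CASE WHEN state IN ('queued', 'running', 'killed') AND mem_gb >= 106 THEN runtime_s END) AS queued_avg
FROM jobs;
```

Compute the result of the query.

job_id=2: ✓ → 3685
job_id=3: ✗
job_id=4: ✓ → 5816
job_id=5: ✗
job_id=6: ✓ → 4150
job_id=7: ✓ → 2139
job_id=8: ✓ → 5236
job_id=9: ✓ → 6909
job_id=10: ✓ → 313
job_id=11: ✗
job_id=12: ✗
job_id=13: ✗
job_id=14: ✗
job_id=15: ✓ → 4591
queued_avg = (3685 + 5816 + 4150 + 2139 + 5236 + 6909 + 313 + 4591) / 8 = 4104.875

4104.875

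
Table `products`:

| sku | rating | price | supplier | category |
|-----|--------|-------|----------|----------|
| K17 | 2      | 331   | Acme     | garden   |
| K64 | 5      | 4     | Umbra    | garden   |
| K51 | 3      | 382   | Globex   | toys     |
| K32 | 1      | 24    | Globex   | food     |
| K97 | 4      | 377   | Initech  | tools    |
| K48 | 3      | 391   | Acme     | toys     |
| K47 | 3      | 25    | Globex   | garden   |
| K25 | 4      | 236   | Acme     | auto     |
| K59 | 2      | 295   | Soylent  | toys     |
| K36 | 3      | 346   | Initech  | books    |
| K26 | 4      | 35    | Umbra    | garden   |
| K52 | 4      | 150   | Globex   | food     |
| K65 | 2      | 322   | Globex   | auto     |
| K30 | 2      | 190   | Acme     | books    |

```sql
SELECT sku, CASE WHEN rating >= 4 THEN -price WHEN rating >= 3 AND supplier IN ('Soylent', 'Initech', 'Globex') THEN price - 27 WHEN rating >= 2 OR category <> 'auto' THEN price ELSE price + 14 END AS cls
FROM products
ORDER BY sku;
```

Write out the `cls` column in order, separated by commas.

331, -236, -35, 190, 24, 319, -2, 391, 355, -150, 295, -4, 322, -377

sku=K17: rating >= 2 OR category <> 'auto' → 331
sku=K25: rating >= 4 → -236
sku=K26: rating >= 4 → -35
sku=K30: rating >= 2 OR category <> 'auto' → 190
sku=K32: rating >= 2 OR category <> 'auto' → 24
sku=K36: rating >= 3 AND supplier IN ('Soylent', 'Initech', 'Globex') → 319
sku=K47: rating >= 3 AND supplier IN ('Soylent', 'Initech', 'Globex') → -2
sku=K48: rating >= 2 OR category <> 'auto' → 391
sku=K51: rating >= 3 AND supplier IN ('Soylent', 'Initech', 'Globex') → 355
sku=K52: rating >= 4 → -150
sku=K59: rating >= 2 OR category <> 'auto' → 295
sku=K64: rating >= 4 → -4
sku=K65: rating >= 2 OR category <> 'auto' → 322
sku=K97: rating >= 4 → -377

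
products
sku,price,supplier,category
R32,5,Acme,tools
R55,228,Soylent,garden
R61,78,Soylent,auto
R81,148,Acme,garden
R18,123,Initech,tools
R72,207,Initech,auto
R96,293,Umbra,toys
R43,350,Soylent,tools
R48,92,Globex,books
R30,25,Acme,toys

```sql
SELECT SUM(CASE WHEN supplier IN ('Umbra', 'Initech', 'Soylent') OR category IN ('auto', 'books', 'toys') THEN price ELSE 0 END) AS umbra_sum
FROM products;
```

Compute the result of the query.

sku=R32: ✗
sku=R55: ✓ → 228
sku=R61: ✓ → 78
sku=R81: ✗
sku=R18: ✓ → 123
sku=R72: ✓ → 207
sku=R96: ✓ → 293
sku=R43: ✓ → 350
sku=R48: ✓ → 92
sku=R30: ✓ → 25
umbra_sum = 228 + 78 + 123 + 207 + 293 + 350 + 92 + 25 = 1396

1396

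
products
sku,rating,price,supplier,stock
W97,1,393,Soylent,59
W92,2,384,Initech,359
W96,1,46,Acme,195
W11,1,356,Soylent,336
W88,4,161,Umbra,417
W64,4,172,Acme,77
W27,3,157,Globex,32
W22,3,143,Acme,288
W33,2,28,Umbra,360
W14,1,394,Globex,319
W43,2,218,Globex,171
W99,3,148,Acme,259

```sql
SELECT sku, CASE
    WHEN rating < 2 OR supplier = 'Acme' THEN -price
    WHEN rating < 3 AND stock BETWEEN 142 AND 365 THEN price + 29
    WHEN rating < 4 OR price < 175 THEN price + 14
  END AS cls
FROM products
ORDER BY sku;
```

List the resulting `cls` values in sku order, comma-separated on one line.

-356, -394, -143, 171, 57, 247, -172, 175, 413, -46, -393, -148

sku=W11: rating < 2 OR supplier = 'Acme' → -356
sku=W14: rating < 2 OR supplier = 'Acme' → -394
sku=W22: rating < 2 OR supplier = 'Acme' → -143
sku=W27: rating < 4 OR price < 175 → 171
sku=W33: rating < 3 AND stock BETWEEN 142 AND 365 → 57
sku=W43: rating < 3 AND stock BETWEEN 142 AND 365 → 247
sku=W64: rating < 2 OR supplier = 'Acme' → -172
sku=W88: rating < 4 OR price < 175 → 175
sku=W92: rating < 3 AND stock BETWEEN 142 AND 365 → 413
sku=W96: rating < 2 OR supplier = 'Acme' → -46
sku=W97: rating < 2 OR supplier = 'Acme' → -393
sku=W99: rating < 2 OR supplier = 'Acme' → -148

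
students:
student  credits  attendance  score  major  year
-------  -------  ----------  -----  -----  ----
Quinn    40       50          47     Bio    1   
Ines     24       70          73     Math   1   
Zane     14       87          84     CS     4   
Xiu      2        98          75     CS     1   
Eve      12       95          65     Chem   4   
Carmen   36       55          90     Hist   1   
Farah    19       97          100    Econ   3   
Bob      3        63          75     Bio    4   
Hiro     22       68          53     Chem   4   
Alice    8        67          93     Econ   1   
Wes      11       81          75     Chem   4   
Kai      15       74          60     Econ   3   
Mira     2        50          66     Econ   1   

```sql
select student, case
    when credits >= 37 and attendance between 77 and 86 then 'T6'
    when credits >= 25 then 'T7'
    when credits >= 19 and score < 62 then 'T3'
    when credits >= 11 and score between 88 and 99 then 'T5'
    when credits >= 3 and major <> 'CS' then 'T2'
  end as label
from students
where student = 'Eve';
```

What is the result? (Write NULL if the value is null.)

T2

student = Eve: credits=12, attendance=95, score=65, major=Chem, year=4.
credits >= 37 and attendance between 77 and 86 → false
credits >= 25 → false
credits >= 19 and score < 62 → false
credits >= 11 and score between 88 and 99 → false
credits >= 3 and major <> 'CS' → true → T2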